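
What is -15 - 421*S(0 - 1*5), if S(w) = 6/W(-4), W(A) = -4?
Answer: 1233/2 ≈ 616.50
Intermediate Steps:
S(w) = -3/2 (S(w) = 6/(-4) = 6*(-¼) = -3/2)
-15 - 421*S(0 - 1*5) = -15 - 421*(-3/2) = -15 + 1263/2 = 1233/2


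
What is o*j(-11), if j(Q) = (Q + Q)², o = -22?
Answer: -10648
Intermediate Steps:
j(Q) = 4*Q² (j(Q) = (2*Q)² = 4*Q²)
o*j(-11) = -88*(-11)² = -88*121 = -22*484 = -10648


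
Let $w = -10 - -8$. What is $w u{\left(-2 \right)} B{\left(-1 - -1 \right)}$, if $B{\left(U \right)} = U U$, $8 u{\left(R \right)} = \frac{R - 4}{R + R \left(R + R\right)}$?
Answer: $0$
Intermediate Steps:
$u{\left(R \right)} = \frac{-4 + R}{8 \left(R + 2 R^{2}\right)}$ ($u{\left(R \right)} = \frac{\left(R - 4\right) \frac{1}{R + R \left(R + R\right)}}{8} = \frac{\left(-4 + R\right) \frac{1}{R + R 2 R}}{8} = \frac{\left(-4 + R\right) \frac{1}{R + 2 R^{2}}}{8} = \frac{\frac{1}{R + 2 R^{2}} \left(-4 + R\right)}{8} = \frac{-4 + R}{8 \left(R + 2 R^{2}\right)}$)
$B{\left(U \right)} = U^{2}$
$w = -2$ ($w = -10 + 8 = -2$)
$w u{\left(-2 \right)} B{\left(-1 - -1 \right)} = - 2 \frac{-4 - 2}{8 \left(-2\right) \left(1 + 2 \left(-2\right)\right)} \left(-1 - -1\right)^{2} = - 2 \cdot \frac{1}{8} \left(- \frac{1}{2}\right) \frac{1}{1 - 4} \left(-6\right) \left(-1 + 1\right)^{2} = - 2 \cdot \frac{1}{8} \left(- \frac{1}{2}\right) \frac{1}{-3} \left(-6\right) 0^{2} = - 2 \cdot \frac{1}{8} \left(- \frac{1}{2}\right) \left(- \frac{1}{3}\right) \left(-6\right) 0 = \left(-2\right) \left(- \frac{1}{8}\right) 0 = \frac{1}{4} \cdot 0 = 0$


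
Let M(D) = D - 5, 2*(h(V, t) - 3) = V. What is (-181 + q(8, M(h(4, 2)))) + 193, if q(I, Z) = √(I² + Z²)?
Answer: 20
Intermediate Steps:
h(V, t) = 3 + V/2
M(D) = -5 + D
(-181 + q(8, M(h(4, 2)))) + 193 = (-181 + √(8² + (-5 + (3 + (½)*4))²)) + 193 = (-181 + √(64 + (-5 + (3 + 2))²)) + 193 = (-181 + √(64 + (-5 + 5)²)) + 193 = (-181 + √(64 + 0²)) + 193 = (-181 + √(64 + 0)) + 193 = (-181 + √64) + 193 = (-181 + 8) + 193 = -173 + 193 = 20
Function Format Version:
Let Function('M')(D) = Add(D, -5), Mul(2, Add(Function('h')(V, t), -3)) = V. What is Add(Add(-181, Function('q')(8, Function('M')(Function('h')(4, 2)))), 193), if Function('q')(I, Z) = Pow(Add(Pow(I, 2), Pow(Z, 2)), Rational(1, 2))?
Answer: 20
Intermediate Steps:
Function('h')(V, t) = Add(3, Mul(Rational(1, 2), V))
Function('M')(D) = Add(-5, D)
Add(Add(-181, Function('q')(8, Function('M')(Function('h')(4, 2)))), 193) = Add(Add(-181, Pow(Add(Pow(8, 2), Pow(Add(-5, Add(3, Mul(Rational(1, 2), 4))), 2)), Rational(1, 2))), 193) = Add(Add(-181, Pow(Add(64, Pow(Add(-5, Add(3, 2)), 2)), Rational(1, 2))), 193) = Add(Add(-181, Pow(Add(64, Pow(Add(-5, 5), 2)), Rational(1, 2))), 193) = Add(Add(-181, Pow(Add(64, Pow(0, 2)), Rational(1, 2))), 193) = Add(Add(-181, Pow(Add(64, 0), Rational(1, 2))), 193) = Add(Add(-181, Pow(64, Rational(1, 2))), 193) = Add(Add(-181, 8), 193) = Add(-173, 193) = 20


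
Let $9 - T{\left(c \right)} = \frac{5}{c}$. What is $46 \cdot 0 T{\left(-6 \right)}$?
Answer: $0$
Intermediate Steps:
$T{\left(c \right)} = 9 - \frac{5}{c}$
$46 \cdot 0 T{\left(-6 \right)} = 46 \cdot 0 \left(9 - \frac{5}{-6}\right) = 0 \left(9 - - \frac{5}{6}\right) = 0 \left(9 + \frac{5}{6}\right) = 0 \cdot \frac{59}{6} = 0$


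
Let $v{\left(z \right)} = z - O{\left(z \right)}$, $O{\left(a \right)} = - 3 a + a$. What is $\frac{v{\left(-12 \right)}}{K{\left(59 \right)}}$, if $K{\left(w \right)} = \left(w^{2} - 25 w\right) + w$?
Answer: $- \frac{36}{2065} \approx -0.017433$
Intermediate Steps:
$O{\left(a \right)} = - 2 a$
$K{\left(w \right)} = w^{2} - 24 w$
$v{\left(z \right)} = 3 z$ ($v{\left(z \right)} = z - - 2 z = z + 2 z = 3 z$)
$\frac{v{\left(-12 \right)}}{K{\left(59 \right)}} = \frac{3 \left(-12\right)}{59 \left(-24 + 59\right)} = - \frac{36}{59 \cdot 35} = - \frac{36}{2065}$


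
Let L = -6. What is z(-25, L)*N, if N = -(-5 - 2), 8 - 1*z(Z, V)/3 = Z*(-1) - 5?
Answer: -252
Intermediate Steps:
z(Z, V) = 39 + 3*Z (z(Z, V) = 24 - 3*(Z*(-1) - 5) = 24 - 3*(-Z - 5) = 24 - 3*(-5 - Z) = 24 + (15 + 3*Z) = 39 + 3*Z)
N = 7 (N = -1*(-7) = 7)
z(-25, L)*N = (39 + 3*(-25))*7 = (39 - 75)*7 = -36*7 = -252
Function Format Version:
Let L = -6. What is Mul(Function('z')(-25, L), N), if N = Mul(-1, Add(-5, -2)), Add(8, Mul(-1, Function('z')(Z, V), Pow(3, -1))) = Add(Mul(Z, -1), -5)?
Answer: -252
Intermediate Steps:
Function('z')(Z, V) = Add(39, Mul(3, Z)) (Function('z')(Z, V) = Add(24, Mul(-3, Add(Mul(Z, -1), -5))) = Add(24, Mul(-3, Add(Mul(-1, Z), -5))) = Add(24, Mul(-3, Add(-5, Mul(-1, Z)))) = Add(24, Add(15, Mul(3, Z))) = Add(39, Mul(3, Z)))
N = 7 (N = Mul(-1, -7) = 7)
Mul(Function('z')(-25, L), N) = Mul(Add(39, Mul(3, -25)), 7) = Mul(Add(39, -75), 7) = Mul(-36, 7) = -252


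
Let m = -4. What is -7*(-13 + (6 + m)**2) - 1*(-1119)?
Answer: 1182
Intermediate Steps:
-7*(-13 + (6 + m)**2) - 1*(-1119) = -7*(-13 + (6 - 4)**2) - 1*(-1119) = -7*(-13 + 2**2) + 1119 = -7*(-13 + 4) + 1119 = -7*(-9) + 1119 = 63 + 1119 = 1182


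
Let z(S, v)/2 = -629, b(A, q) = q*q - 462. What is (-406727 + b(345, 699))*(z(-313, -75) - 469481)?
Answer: -38323803468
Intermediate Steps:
b(A, q) = -462 + q**2 (b(A, q) = q**2 - 462 = -462 + q**2)
z(S, v) = -1258 (z(S, v) = 2*(-629) = -1258)
(-406727 + b(345, 699))*(z(-313, -75) - 469481) = (-406727 + (-462 + 699**2))*(-1258 - 469481) = (-406727 + (-462 + 488601))*(-470739) = (-406727 + 488139)*(-470739) = 81412*(-470739) = -38323803468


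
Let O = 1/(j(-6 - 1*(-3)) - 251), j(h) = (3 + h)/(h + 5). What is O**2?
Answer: 1/63001 ≈ 1.5873e-5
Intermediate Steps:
j(h) = (3 + h)/(5 + h)
O = -1/251 (O = 1/((3 + (-6 - 1*(-3)))/(5 + (-6 - 1*(-3))) - 251) = 1/((3 + (-6 + 3))/(5 + (-6 + 3)) - 251) = 1/((3 - 3)/(5 - 3) - 251) = 1/(0/2 - 251) = 1/((1/2)*0 - 251) = 1/(0 - 251) = 1/(-251) = -1/251 ≈ -0.0039841)
O**2 = (-1/251)**2 = 1/63001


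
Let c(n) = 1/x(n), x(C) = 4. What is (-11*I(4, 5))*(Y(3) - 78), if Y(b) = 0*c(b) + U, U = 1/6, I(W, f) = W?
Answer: 10274/3 ≈ 3424.7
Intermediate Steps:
U = ⅙ ≈ 0.16667
c(n) = ¼ (c(n) = 1/4 = ¼)
Y(b) = ⅙ (Y(b) = 0*(¼) + ⅙ = 0 + ⅙ = ⅙)
(-11*I(4, 5))*(Y(3) - 78) = (-11*4)*(⅙ - 78) = -44*(-467/6) = 10274/3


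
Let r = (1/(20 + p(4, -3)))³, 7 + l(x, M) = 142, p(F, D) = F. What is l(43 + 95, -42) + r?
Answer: 1866241/13824 ≈ 135.00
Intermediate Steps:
l(x, M) = 135 (l(x, M) = -7 + 142 = 135)
r = 1/13824 (r = (1/(20 + 4))³ = (1/24)³ = 1/13824 ≈ 7.2338e-5)
l(43 + 95, -42) + r = 135 + 1/13824 = 1866241/13824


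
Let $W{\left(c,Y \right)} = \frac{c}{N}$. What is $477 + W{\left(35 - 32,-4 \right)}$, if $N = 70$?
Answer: $\frac{33393}{70} \approx 477.04$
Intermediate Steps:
$W{\left(c,Y \right)} = \frac{c}{70}$
$477 + W{\left(35 - 32,-4 \right)} = 477 + \frac{35 - 32}{70} = 477 + \frac{1}{70} \cdot 3 = 477 + \frac{3}{70} = \frac{33393}{70}$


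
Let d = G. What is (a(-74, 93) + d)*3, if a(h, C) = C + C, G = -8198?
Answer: -24036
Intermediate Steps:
d = -8198
a(h, C) = 2*C
(a(-74, 93) + d)*3 = (2*93 - 8198)*3 = (186 - 8198)*3 = -8012*3 = -24036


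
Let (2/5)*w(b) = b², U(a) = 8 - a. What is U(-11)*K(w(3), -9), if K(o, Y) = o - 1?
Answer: 817/2 ≈ 408.50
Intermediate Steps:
w(b) = 5*b²/2
K(o, Y) = -1 + o
U(-11)*K(w(3), -9) = (8 - 1*(-11))*(-1 + (5/2)*3²) = (8 + 11)*(-1 + (5/2)*9) = 19*(-1 + 45/2) = 19*(43/2) = 817/2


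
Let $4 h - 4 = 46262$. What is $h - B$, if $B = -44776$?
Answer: $\frac{112685}{2} \approx 56343.0$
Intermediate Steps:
$h = \frac{23133}{2}$ ($h = 1 + \frac{1}{4} \cdot 46262 = 1 + \frac{23131}{2} = \frac{23133}{2} \approx 11567.0$)
$h - B = \frac{23133}{2} - -44776 = \frac{23133}{2} + 44776 = \frac{112685}{2}$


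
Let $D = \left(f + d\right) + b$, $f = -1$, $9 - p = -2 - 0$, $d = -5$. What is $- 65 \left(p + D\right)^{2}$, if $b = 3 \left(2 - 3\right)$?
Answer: $-260$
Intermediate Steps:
$p = 11$ ($p = 9 - \left(-2 - 0\right) = 9 - \left(-2 + 0\right) = 9 - -2 = 9 + 2 = 11$)
$b = -3$ ($b = 3 \left(-1\right) = -3$)
$D = -9$ ($D = \left(-1 - 5\right) - 3 = -6 - 3 = -9$)
$- 65 \left(p + D\right)^{2} = - 65 \left(11 - 9\right)^{2} = - 65 \cdot 2^{2} = \left(-65\right) 4 = -260$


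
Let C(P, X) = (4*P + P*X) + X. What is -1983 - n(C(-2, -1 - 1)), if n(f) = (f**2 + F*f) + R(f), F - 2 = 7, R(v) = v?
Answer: -1959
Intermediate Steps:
F = 9 (F = 2 + 7 = 9)
C(P, X) = X + 4*P + P*X
n(f) = f**2 + 10*f (n(f) = (f**2 + 9*f) + f = f**2 + 10*f)
-1983 - n(C(-2, -1 - 1)) = -1983 - ((-1 - 1) + 4*(-2) - 2*(-1 - 1))*(10 + ((-1 - 1) + 4*(-2) - 2*(-1 - 1))) = -1983 - (-2 - 8 - 2*(-2))*(10 + (-2 - 8 - 2*(-2))) = -1983 - (-2 - 8 + 4)*(10 + (-2 - 8 + 4)) = -1983 - (-6)*(10 - 6) = -1983 - (-6)*4 = -1983 - 1*(-24) = -1983 + 24 = -1959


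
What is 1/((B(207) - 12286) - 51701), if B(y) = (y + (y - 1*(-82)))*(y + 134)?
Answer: 1/105149 ≈ 9.5103e-6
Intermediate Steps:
B(y) = (82 + 2*y)*(134 + y) (B(y) = (y + (y + 82))*(134 + y) = (y + (82 + y))*(134 + y) = (82 + 2*y)*(134 + y))
1/((B(207) - 12286) - 51701) = 1/(((10988 + 2*207² + 350*207) - 12286) - 51701) = 1/(((10988 + 2*42849 + 72450) - 12286) - 51701) = 1/(((10988 + 85698 + 72450) - 12286) - 51701) = 1/((169136 - 12286) - 51701) = 1/(156850 - 51701) = 1/105149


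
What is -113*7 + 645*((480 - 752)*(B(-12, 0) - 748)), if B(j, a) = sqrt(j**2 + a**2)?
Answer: 129123049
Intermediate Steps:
B(j, a) = sqrt(a**2 + j**2)
-113*7 + 645*((480 - 752)*(B(-12, 0) - 748)) = -113*7 + 645*((480 - 752)*(sqrt(0**2 + (-12)**2) - 748)) = -791 + 645*(-272*(sqrt(0 + 144) - 748)) = -791 + 645*(-272*(sqrt(144) - 748)) = -791 + 645*(-272*(12 - 748)) = -791 + 645*(-272*(-736)) = -791 + 645*200192 = -791 + 129123840 = 129123049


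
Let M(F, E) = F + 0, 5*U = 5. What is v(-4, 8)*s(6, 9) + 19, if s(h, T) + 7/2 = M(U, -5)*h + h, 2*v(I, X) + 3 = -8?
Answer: -111/4 ≈ -27.750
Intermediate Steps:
U = 1 (U = (⅕)*5 = 1)
v(I, X) = -11/2 (v(I, X) = -3/2 + (½)*(-8) = -3/2 - 4 = -11/2)
M(F, E) = F
s(h, T) = -7/2 + 2*h (s(h, T) = -7/2 + (1*h + h) = -7/2 + (h + h) = -7/2 + 2*h)
v(-4, 8)*s(6, 9) + 19 = -11*(-7/2 + 2*6)/2 + 19 = -11*(-7/2 + 12)/2 + 19 = -11/2*17/2 + 19 = -187/4 + 19 = -111/4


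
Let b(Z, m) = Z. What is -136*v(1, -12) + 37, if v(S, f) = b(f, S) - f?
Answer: 37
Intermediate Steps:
v(S, f) = 0 (v(S, f) = f - f = 0)
-136*v(1, -12) + 37 = -136*0 + 37 = 0 + 37 = 37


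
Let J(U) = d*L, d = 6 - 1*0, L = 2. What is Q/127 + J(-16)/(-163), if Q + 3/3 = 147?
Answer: 22274/20701 ≈ 1.0760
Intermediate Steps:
d = 6 (d = 6 + 0 = 6)
Q = 146 (Q = -1 + 147 = 146)
J(U) = 12 (J(U) = 6*2 = 12)
Q/127 + J(-16)/(-163) = 146/127 + 12/(-163) = 146*(1/127) + 12*(-1/163) = 146/127 - 12/163 = 22274/20701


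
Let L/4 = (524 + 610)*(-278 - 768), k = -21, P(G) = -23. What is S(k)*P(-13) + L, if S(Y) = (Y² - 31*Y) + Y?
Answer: -4769289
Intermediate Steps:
S(Y) = Y² - 30*Y
L = -4744656 (L = 4*((524 + 610)*(-278 - 768)) = 4*(1134*(-1046)) = 4*(-1186164) = -4744656)
S(k)*P(-13) + L = -21*(-30 - 21)*(-23) - 4744656 = -21*(-51)*(-23) - 4744656 = 1071*(-23) - 4744656 = -24633 - 4744656 = -4769289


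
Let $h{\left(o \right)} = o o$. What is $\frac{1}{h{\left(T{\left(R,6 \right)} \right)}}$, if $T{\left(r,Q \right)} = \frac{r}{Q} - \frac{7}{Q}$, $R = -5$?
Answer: $\frac{1}{4} \approx 0.25$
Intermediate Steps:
$T{\left(r,Q \right)} = - \frac{7}{Q} + \frac{r}{Q}$
$h{\left(o \right)} = o^{2}$
$\frac{1}{h{\left(T{\left(R,6 \right)} \right)}} = \frac{1}{\left(\frac{-7 - 5}{6}\right)^{2}} = \frac{1}{\left(\frac{1}{6} \left(-12\right)\right)^{2}} = \frac{1}{\left(-2\right)^{2}} = \frac{1}{4}$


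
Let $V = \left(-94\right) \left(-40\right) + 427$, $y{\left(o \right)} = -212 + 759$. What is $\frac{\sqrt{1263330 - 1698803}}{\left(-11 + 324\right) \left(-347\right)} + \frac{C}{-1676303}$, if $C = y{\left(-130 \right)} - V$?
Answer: $\frac{3640}{1676303} - \frac{i \sqrt{435473}}{108611} \approx 0.0021714 - 0.0060758 i$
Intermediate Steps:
$y{\left(o \right)} = 547$
$V = 4187$ ($V = 3760 + 427 = 4187$)
$C = -3640$ ($C = 547 - 4187 = -3640$)
$\frac{\sqrt{1263330 - 1698803}}{\left(-11 + 324\right) \left(-347\right)} + \frac{C}{-1676303} = \frac{\sqrt{1263330 - 1698803}}{\left(-11 + 324\right) \left(-347\right)} - \frac{3640}{-1676303} = \frac{\sqrt{-435473}}{313 \left(-347\right)} - - \frac{3640}{1676303} = \frac{i \sqrt{435473}}{-108611} + \frac{3640}{1676303} = i \sqrt{435473} \left(- \frac{1}{108611}\right) + \frac{3640}{1676303} = - \frac{i \sqrt{435473}}{108611} + \frac{3640}{1676303} = \frac{3640}{1676303} - \frac{i \sqrt{435473}}{108611}$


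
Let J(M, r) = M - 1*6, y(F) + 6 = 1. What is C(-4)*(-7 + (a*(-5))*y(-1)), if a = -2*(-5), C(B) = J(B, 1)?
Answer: -2430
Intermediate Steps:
y(F) = -5 (y(F) = -6 + 1 = -5)
J(M, r) = -6 + M (J(M, r) = M - 6 = -6 + M)
C(B) = -6 + B
a = 10
C(-4)*(-7 + (a*(-5))*y(-1)) = (-6 - 4)*(-7 + (10*(-5))*(-5)) = -10*(-7 - 50*(-5)) = -10*(-7 + 250) = -10*243 = -2430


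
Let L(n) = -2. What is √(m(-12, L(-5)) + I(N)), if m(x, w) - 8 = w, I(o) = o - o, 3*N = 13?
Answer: √6 ≈ 2.4495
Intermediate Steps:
N = 13/3 (N = (⅓)*13 = 13/3 ≈ 4.3333)
I(o) = 0
m(x, w) = 8 + w
√(m(-12, L(-5)) + I(N)) = √((8 - 2) + 0) = √(6 + 0) = √6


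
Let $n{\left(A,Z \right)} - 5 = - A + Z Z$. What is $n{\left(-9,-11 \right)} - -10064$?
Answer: $10199$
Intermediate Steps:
$n{\left(A,Z \right)} = 5 + Z^{2} - A$ ($n{\left(A,Z \right)} = 5 - \left(A - Z Z\right) = 5 - \left(A - Z^{2}\right) = 5 + Z^{2} - A$)
$n{\left(-9,-11 \right)} - -10064 = \left(5 + \left(-11\right)^{2} - -9\right) - -10064 = \left(5 + 121 + 9\right) + 10064 = 135 + 10064 = 10199$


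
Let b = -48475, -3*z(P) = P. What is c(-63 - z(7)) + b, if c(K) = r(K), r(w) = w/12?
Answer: -872641/18 ≈ -48480.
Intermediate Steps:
z(P) = -P/3
r(w) = w/12 (r(w) = w*(1/12) = w/12)
c(K) = K/12
c(-63 - z(7)) + b = (-63 - (-1)*7/3)/12 - 48475 = (-63 - 1*(-7/3))/12 - 48475 = (-63 + 7/3)/12 - 48475 = (1/12)*(-182/3) - 48475 = -91/18 - 48475 = -872641/18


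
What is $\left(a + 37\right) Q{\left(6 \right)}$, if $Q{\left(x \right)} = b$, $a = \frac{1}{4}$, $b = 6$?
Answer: $\frac{447}{2} \approx 223.5$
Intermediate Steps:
$a = \frac{1}{4} \approx 0.25$
$Q{\left(x \right)} = 6$
$\left(a + 37\right) Q{\left(6 \right)} = \left(\frac{1}{4} + 37\right) 6 = \frac{149}{4} \cdot 6 = \frac{447}{2}$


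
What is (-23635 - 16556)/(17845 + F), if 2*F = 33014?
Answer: -40191/34352 ≈ -1.1700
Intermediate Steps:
F = 16507 (F = (1/2)*33014 = 16507)
(-23635 - 16556)/(17845 + F) = (-23635 - 16556)/(17845 + 16507) = -40191/34352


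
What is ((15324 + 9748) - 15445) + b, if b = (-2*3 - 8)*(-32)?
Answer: 10075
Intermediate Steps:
b = 448 (b = (-6 - 8)*(-32) = -14*(-32) = 448)
((15324 + 9748) - 15445) + b = ((15324 + 9748) - 15445) + 448 = (25072 - 15445) + 448 = 9627 + 448 = 10075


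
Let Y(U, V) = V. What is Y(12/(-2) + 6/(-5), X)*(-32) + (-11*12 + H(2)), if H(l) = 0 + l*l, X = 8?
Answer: -384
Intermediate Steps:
H(l) = l**2 (H(l) = 0 + l**2 = l**2)
Y(12/(-2) + 6/(-5), X)*(-32) + (-11*12 + H(2)) = 8*(-32) + (-11*12 + 2**2) = -256 + (-132 + 4) = -256 - 128 = -384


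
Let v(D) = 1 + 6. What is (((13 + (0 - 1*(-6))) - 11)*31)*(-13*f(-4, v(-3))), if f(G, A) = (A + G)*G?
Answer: 38688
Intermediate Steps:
v(D) = 7
f(G, A) = G*(A + G)
(((13 + (0 - 1*(-6))) - 11)*31)*(-13*f(-4, v(-3))) = (((13 + (0 - 1*(-6))) - 11)*31)*(-(-52)*(7 - 4)) = (((13 + (0 + 6)) - 11)*31)*(-(-52)*3) = (((13 + 6) - 11)*31)*(-13*(-12)) = ((19 - 11)*31)*156 = (8*31)*156 = 248*156 = 38688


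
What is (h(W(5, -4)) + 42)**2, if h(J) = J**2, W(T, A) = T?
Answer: 4489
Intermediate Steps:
(h(W(5, -4)) + 42)**2 = (5**2 + 42)**2 = (25 + 42)**2 = 67**2 = 4489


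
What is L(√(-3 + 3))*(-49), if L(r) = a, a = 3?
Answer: -147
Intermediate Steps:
L(r) = 3
L(√(-3 + 3))*(-49) = 3*(-49) = -147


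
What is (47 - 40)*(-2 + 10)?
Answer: 56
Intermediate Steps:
(47 - 40)*(-2 + 10) = 7*8 = 56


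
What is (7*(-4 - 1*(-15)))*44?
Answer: 3388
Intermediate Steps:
(7*(-4 - 1*(-15)))*44 = (7*(-4 + 15))*44 = (7*11)*44 = 77*44 = 3388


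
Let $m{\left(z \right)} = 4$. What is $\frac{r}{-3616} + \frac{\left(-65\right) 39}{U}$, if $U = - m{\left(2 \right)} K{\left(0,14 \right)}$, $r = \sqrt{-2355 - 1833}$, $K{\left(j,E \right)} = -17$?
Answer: $- \frac{2535}{68} - \frac{i \sqrt{1047}}{1808} \approx -37.279 - 0.017897 i$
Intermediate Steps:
$r = 2 i \sqrt{1047}$ ($r = \sqrt{-4188} = 2 i \sqrt{1047} \approx 64.715 i$)
$U = 68$ ($U = - 4 \left(-17\right) = \left(-1\right) \left(-68\right) = 68$)
$\frac{r}{-3616} + \frac{\left(-65\right) 39}{U} = \frac{2 i \sqrt{1047}}{-3616} + \frac{\left(-65\right) 39}{68} = 2 i \sqrt{1047} \left(- \frac{1}{3616}\right) - \frac{2535}{68} = - \frac{i \sqrt{1047}}{1808} - \frac{2535}{68} = - \frac{2535}{68} - \frac{i \sqrt{1047}}{1808}$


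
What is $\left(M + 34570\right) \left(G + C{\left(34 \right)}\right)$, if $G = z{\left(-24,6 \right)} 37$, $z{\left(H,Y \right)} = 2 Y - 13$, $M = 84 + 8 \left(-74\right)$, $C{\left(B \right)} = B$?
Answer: $-102186$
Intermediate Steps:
$M = -508$ ($M = 84 - 592 = -508$)
$z{\left(H,Y \right)} = -13 + 2 Y$
$G = -37$ ($G = \left(-13 + 2 \cdot 6\right) 37 = \left(-13 + 12\right) 37 = \left(-1\right) 37 = -37$)
$\left(M + 34570\right) \left(G + C{\left(34 \right)}\right) = \left(-508 + 34570\right) \left(-37 + 34\right) = 34062 \left(-3\right) = -102186$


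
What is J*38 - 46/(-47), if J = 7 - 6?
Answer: 1832/47 ≈ 38.979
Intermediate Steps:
J = 1
J*38 - 46/(-47) = 1*38 - 46/(-47) = 38 - 46*(-1/47) = 38 + 46/47 = 1832/47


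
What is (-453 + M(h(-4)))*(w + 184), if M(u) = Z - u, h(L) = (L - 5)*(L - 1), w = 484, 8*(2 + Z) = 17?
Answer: -665161/2 ≈ -3.3258e+5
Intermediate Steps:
Z = ⅛ (Z = -2 + (⅛)*17 = -2 + 17/8 = ⅛ ≈ 0.12500)
h(L) = (-1 + L)*(-5 + L) (h(L) = (-5 + L)*(-1 + L) = (-1 + L)*(-5 + L))
M(u) = ⅛ - u
(-453 + M(h(-4)))*(w + 184) = (-453 + (⅛ - (5 + (-4)² - 6*(-4))))*(484 + 184) = (-453 + (⅛ - (5 + 16 + 24)))*668 = (-453 + (⅛ - 1*45))*668 = (-453 + (⅛ - 45))*668 = (-453 - 359/8)*668 = -3983/8*668 = -665161/2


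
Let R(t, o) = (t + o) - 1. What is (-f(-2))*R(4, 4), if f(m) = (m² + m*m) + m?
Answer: -42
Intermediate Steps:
R(t, o) = -1 + o + t (R(t, o) = (o + t) - 1 = -1 + o + t)
f(m) = m + 2*m² (f(m) = (m² + m²) + m = 2*m² + m = m + 2*m²)
(-f(-2))*R(4, 4) = (-(-2)*(1 + 2*(-2)))*(-1 + 4 + 4) = -(-2)*(1 - 4)*7 = -(-2)*(-3)*7 = -1*6*7 = -6*7 = -42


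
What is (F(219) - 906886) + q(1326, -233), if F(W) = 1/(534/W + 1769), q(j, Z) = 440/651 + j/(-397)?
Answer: -3367688106575621/3713452645 ≈ -9.0689e+5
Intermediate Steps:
q(j, Z) = 440/651 - j/397 (q(j, Z) = 440*(1/651) + j*(-1/397) = 440/651 - j/397)
F(W) = 1/(1769 + 534/W)
(F(219) - 906886) + q(1326, -233) = (219/(534 + 1769*219) - 906886) + (440/651 - 1/397*1326) = (219/(534 + 387411) - 906886) + (440/651 - 1326/397) = (219/387945 - 906886) - 688546/258447 = (219*(1/387945) - 906886) - 688546/258447 = (73/129315 - 906886) - 688546/258447 = -117273963017/129315 - 688546/258447 = -3367688106575621/3713452645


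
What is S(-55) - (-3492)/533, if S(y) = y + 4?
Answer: -23691/533 ≈ -44.448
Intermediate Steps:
S(y) = 4 + y
S(-55) - (-3492)/533 = (4 - 55) - (-3492)/533 = -51 - (-3492)/533 = -51 - 1*(-3492/533) = -51 + 3492/533 = -23691/533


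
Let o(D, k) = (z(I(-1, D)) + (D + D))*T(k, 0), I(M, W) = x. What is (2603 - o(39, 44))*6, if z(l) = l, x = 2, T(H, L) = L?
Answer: 15618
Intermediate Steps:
I(M, W) = 2
o(D, k) = 0 (o(D, k) = (2 + (D + D))*0 = (2 + 2*D)*0 = 0)
(2603 - o(39, 44))*6 = (2603 - 1*0)*6 = (2603 + 0)*6 = 2603*6 = 15618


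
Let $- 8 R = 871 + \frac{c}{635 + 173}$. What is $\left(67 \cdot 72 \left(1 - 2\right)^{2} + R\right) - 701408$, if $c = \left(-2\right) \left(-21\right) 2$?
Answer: $- \frac{1125855707}{1616} \approx -6.9669 \cdot 10^{5}$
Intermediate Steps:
$c = 84$ ($c = 42 \cdot 2 = 84$)
$R = - \frac{175963}{1616}$ ($R = - \frac{871 + \frac{84}{635 + 173}}{8} = - \frac{871 + \frac{84}{808}}{8} = - \frac{871 + 84 \cdot \frac{1}{808}}{8} = - \frac{871 + \frac{21}{202}}{8} = \left(- \frac{1}{8}\right) \frac{175963}{202} = - \frac{175963}{1616} \approx -108.89$)
$\left(67 \cdot 72 \left(1 - 2\right)^{2} + R\right) - 701408 = \left(67 \cdot 72 \left(1 - 2\right)^{2} - \frac{175963}{1616}\right) - 701408 = \left(4824 \left(-1\right)^{2} - \frac{175963}{1616}\right) - 701408 = \left(4824 \cdot 1 - \frac{175963}{1616}\right) - 701408 = \left(4824 - \frac{175963}{1616}\right) - 701408 = \frac{7619621}{1616} - 701408 = - \frac{1125855707}{1616}$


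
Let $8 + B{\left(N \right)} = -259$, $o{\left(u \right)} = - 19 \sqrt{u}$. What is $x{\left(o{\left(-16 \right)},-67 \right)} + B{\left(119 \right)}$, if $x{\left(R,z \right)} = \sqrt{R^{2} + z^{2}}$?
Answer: $-267 + 3 i \sqrt{143} \approx -267.0 + 35.875 i$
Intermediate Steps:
$B{\left(N \right)} = -267$ ($B{\left(N \right)} = -8 - 259 = -267$)
$x{\left(o{\left(-16 \right)},-67 \right)} + B{\left(119 \right)} = \sqrt{\left(- 19 \sqrt{-16}\right)^{2} + \left(-67\right)^{2}} - 267 = \sqrt{\left(- 19 \cdot 4 i\right)^{2} + 4489} - 267 = \sqrt{\left(- 76 i\right)^{2} + 4489} - 267 = \sqrt{-5776 + 4489} - 267 = \sqrt{-1287} - 267 = 3 i \sqrt{143} - 267 = -267 + 3 i \sqrt{143}$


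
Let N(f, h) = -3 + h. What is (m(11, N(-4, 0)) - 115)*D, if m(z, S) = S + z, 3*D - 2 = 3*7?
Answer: -2461/3 ≈ -820.33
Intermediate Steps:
D = 23/3 (D = 2/3 + (3*7)/3 = 2/3 + (1/3)*21 = 2/3 + 7 = 23/3 ≈ 7.6667)
(m(11, N(-4, 0)) - 115)*D = (((-3 + 0) + 11) - 115)*(23/3) = ((-3 + 11) - 115)*(23/3) = (8 - 115)*(23/3) = -107*23/3 = -2461/3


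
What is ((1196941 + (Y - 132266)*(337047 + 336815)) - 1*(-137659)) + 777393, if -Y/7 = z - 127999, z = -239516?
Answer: 1644453831211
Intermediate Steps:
Y = 2572605 (Y = -7*(-239516 - 127999) = -7*(-367515) = 2572605)
((1196941 + (Y - 132266)*(337047 + 336815)) - 1*(-137659)) + 777393 = ((1196941 + (2572605 - 132266)*(337047 + 336815)) - 1*(-137659)) + 777393 = ((1196941 + 2440339*673862) + 137659) + 777393 = ((1196941 + 1644451719218) + 137659) + 777393 = (1644452916159 + 137659) + 777393 = 1644453053818 + 777393 = 1644453831211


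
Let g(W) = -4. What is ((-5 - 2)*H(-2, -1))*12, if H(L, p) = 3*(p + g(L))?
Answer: 1260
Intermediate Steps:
H(L, p) = -12 + 3*p (H(L, p) = 3*(p - 4) = 3*(-4 + p) = -12 + 3*p)
((-5 - 2)*H(-2, -1))*12 = ((-5 - 2)*(-12 + 3*(-1)))*12 = -7*(-12 - 3)*12 = -7*(-15)*12 = 105*12 = 1260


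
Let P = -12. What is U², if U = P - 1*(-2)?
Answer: 100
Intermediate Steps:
U = -10 (U = -12 - 1*(-2) = -12 + 2 = -10)
U² = (-10)² = 100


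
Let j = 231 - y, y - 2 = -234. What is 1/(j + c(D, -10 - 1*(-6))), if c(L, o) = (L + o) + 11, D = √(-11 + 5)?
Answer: 235/110453 - I*√6/220906 ≈ 0.0021276 - 1.1088e-5*I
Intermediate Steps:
y = -232 (y = 2 - 234 = -232)
D = I*√6 (D = √(-6) = I*√6 ≈ 2.4495*I)
c(L, o) = 11 + L + o
j = 463 (j = 231 - 1*(-232) = 231 + 232 = 463)
1/(j + c(D, -10 - 1*(-6))) = 1/(463 + (11 + I*√6 + (-10 - 1*(-6)))) = 1/(463 + (11 + I*√6 + (-10 + 6))) = 1/(463 + (11 + I*√6 - 4)) = 1/(463 + (7 + I*√6)) = 1/(470 + I*√6)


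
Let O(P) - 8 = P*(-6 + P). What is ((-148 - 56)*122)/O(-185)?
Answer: -488/693 ≈ -0.70418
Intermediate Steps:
O(P) = 8 + P*(-6 + P)
((-148 - 56)*122)/O(-185) = ((-148 - 56)*122)/(8 + (-185)² - 6*(-185)) = (-204*122)/(8 + 34225 + 1110) = -24888/35343 = -24888*1/35343 = -488/693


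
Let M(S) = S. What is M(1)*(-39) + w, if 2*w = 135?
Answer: 57/2 ≈ 28.500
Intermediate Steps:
w = 135/2 (w = (½)*135 = 135/2 ≈ 67.500)
M(1)*(-39) + w = 1*(-39) + 135/2 = -39 + 135/2 = 57/2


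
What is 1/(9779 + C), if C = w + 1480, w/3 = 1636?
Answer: 1/16167 ≈ 6.1854e-5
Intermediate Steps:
w = 4908 (w = 3*1636 = 4908)
C = 6388 (C = 4908 + 1480 = 6388)
1/(9779 + C) = 1/(9779 + 6388) = 1/16167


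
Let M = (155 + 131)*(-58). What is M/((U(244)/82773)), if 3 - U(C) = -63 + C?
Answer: 686519262/89 ≈ 7.7137e+6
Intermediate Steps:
M = -16588 (M = 286*(-58) = -16588)
U(C) = 66 - C (U(C) = 3 - (-63 + C) = 3 + (63 - C) = 66 - C)
M/((U(244)/82773)) = -16588*82773/(66 - 1*244) = -16588*82773/(66 - 244) = -16588/((-178*1/82773)) = -16588/(-178/82773) = -16588*(-82773/178) = 686519262/89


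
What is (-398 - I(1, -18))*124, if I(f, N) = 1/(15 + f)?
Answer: -197439/4 ≈ -49360.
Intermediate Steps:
(-398 - I(1, -18))*124 = (-398 - 1/(15 + 1))*124 = (-398 - 1/16)*124 = -6369/16*124 = -197439/4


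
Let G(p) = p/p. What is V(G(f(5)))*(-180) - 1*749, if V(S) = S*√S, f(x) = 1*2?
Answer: -929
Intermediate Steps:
f(x) = 2
G(p) = 1
V(S) = S^(3/2)
V(G(f(5)))*(-180) - 1*749 = 1^(3/2)*(-180) - 1*749 = 1*(-180) - 749 = -180 - 749 = -929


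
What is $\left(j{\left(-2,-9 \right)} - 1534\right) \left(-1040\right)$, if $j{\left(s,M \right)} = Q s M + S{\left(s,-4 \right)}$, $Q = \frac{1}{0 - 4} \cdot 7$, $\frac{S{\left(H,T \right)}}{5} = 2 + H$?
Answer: $1628120$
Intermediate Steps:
$S{\left(H,T \right)} = 10 + 5 H$ ($S{\left(H,T \right)} = 5 \left(2 + H\right) = 10 + 5 H$)
$Q = - \frac{7}{4}$ ($Q = \frac{1}{-4} \cdot 7 = \left(- \frac{1}{4}\right) 7 = - \frac{7}{4} \approx -1.75$)
$j{\left(s,M \right)} = 10 + 5 s - \frac{7 M s}{4}$ ($j{\left(s,M \right)} = - \frac{7 s}{4} M + \left(10 + 5 s\right) = - \frac{7 M s}{4} + \left(10 + 5 s\right) = 10 + 5 s - \frac{7 M s}{4}$)
$\left(j{\left(-2,-9 \right)} - 1534\right) \left(-1040\right) = \left(\left(10 + 5 \left(-2\right) - \left(- \frac{63}{4}\right) \left(-2\right)\right) - 1534\right) \left(-1040\right) = \left(\left(10 - 10 - \frac{63}{2}\right) - 1534\right) \left(-1040\right) = \left(- \frac{63}{2} - 1534\right) \left(-1040\right) = \left(- \frac{3131}{2}\right) \left(-1040\right) = 1628120$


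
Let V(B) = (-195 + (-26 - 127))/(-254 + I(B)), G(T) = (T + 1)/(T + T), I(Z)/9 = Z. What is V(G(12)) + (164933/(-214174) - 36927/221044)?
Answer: 21688922233877/47176181084204 ≈ 0.45974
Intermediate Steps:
I(Z) = 9*Z
G(T) = (1 + T)/(2*T) (G(T) = (1 + T)/((2*T)) = (1 + T)*(1/(2*T)) = (1 + T)/(2*T))
V(B) = -348/(-254 + 9*B) (V(B) = (-195 + (-26 - 127))/(-254 + 9*B) = (-195 - 153)/(-254 + 9*B) = -348/(-254 + 9*B))
V(G(12)) + (164933/(-214174) - 36927/221044) = -348/(-254 + 9*((1/2)*(1 + 12)/12)) + (164933/(-214174) - 36927/221044) = -348/(-254 + 9*((1/2)*(1/12)*13)) + (164933*(-1/214174) - 36927*1/221044) = -348/(-254 + 9*(13/24)) + (-164933/214174 - 36927/221044) = -348/(-254 + 39/8) - 22183126675/23670938828 = -348/(-1993/8) - 22183126675/23670938828 = -348*(-8/1993) - 22183126675/23670938828 = 2784/1993 - 22183126675/23670938828 = 21688922233877/47176181084204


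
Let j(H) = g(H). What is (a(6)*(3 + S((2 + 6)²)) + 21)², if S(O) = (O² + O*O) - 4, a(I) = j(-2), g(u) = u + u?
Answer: 1072104049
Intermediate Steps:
g(u) = 2*u
j(H) = 2*H
a(I) = -4 (a(I) = 2*(-2) = -4)
S(O) = -4 + 2*O² (S(O) = (O² + O²) - 4 = 2*O² - 4 = -4 + 2*O²)
(a(6)*(3 + S((2 + 6)²)) + 21)² = (-4*(3 + (-4 + 2*((2 + 6)²)²)) + 21)² = (-4*(3 + (-4 + 2*(8²)²)) + 21)² = (-4*(3 + (-4 + 2*64²)) + 21)² = (-4*(3 + (-4 + 2*4096)) + 21)² = (-4*(3 + (-4 + 8192)) + 21)² = (-4*(3 + 8188) + 21)² = (-4*8191 + 21)² = (-32764 + 21)² = (-32743)² = 1072104049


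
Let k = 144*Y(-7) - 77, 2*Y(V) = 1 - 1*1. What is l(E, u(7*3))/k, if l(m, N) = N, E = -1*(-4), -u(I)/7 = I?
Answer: 21/11 ≈ 1.9091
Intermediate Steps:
Y(V) = 0 (Y(V) = (1 - 1*1)/2 = (1 - 1)/2 = (1/2)*0 = 0)
u(I) = -7*I
E = 4
k = -77 (k = 144*0 - 77 = 0 - 77 = -77)
l(E, u(7*3))/k = -49*3/(-77) = -7*21*(-1/77) = -147*(-1/77) = 21/11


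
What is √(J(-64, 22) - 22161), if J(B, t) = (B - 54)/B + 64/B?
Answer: 5*I*√56730/8 ≈ 148.86*I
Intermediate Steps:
J(B, t) = 64/B + (-54 + B)/B (J(B, t) = (-54 + B)/B + 64/B = 64/B + (-54 + B)/B)
√(J(-64, 22) - 22161) = √((10 - 64)/(-64) - 22161) = √(-1/64*(-54) - 22161) = √(27/32 - 22161) = √(-709125/32) = 5*I*√56730/8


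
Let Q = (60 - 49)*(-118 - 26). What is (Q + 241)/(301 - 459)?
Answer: 17/2 ≈ 8.5000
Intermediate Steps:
Q = -1584 (Q = 11*(-144) = -1584)
(Q + 241)/(301 - 459) = (-1584 + 241)/(301 - 459) = -1343/(-158) = -1343*(-1/158) = 17/2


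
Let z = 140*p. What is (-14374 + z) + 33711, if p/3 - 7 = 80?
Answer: 55877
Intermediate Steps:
p = 261 (p = 21 + 3*80 = 21 + 240 = 261)
z = 36540 (z = 140*261 = 36540)
(-14374 + z) + 33711 = (-14374 + 36540) + 33711 = 22166 + 33711 = 55877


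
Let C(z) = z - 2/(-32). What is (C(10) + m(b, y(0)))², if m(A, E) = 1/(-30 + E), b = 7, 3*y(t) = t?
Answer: 5793649/57600 ≈ 100.58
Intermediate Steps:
y(t) = t/3
C(z) = 1/16 + z (C(z) = z - 2*(-1/32) = z + 1/16 = 1/16 + z)
(C(10) + m(b, y(0)))² = ((1/16 + 10) + 1/(-30 + (⅓)*0))² = (161/16 + 1/(-30 + 0))² = (161/16 + 1/(-30))² = (161/16 - 1/30)² = (2407/240)² = 5793649/57600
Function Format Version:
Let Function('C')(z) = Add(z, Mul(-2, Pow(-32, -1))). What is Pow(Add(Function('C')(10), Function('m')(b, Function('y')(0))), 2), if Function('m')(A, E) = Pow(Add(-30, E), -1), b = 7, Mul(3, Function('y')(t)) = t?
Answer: Rational(5793649, 57600) ≈ 100.58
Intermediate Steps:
Function('y')(t) = Mul(Rational(1, 3), t)
Function('C')(z) = Add(Rational(1, 16), z) (Function('C')(z) = Add(z, Mul(-2, Rational(-1, 32))) = Add(z, Rational(1, 16)) = Add(Rational(1, 16), z))
Pow(Add(Function('C')(10), Function('m')(b, Function('y')(0))), 2) = Pow(Add(Add(Rational(1, 16), 10), Pow(Add(-30, Mul(Rational(1, 3), 0)), -1)), 2) = Pow(Add(Rational(161, 16), Pow(Add(-30, 0), -1)), 2) = Pow(Add(Rational(161, 16), Pow(-30, -1)), 2) = Pow(Add(Rational(161, 16), Rational(-1, 30)), 2) = Pow(Rational(2407, 240), 2) = Rational(5793649, 57600)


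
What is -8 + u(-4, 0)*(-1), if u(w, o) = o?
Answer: -8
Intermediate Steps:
-8 + u(-4, 0)*(-1) = -8 + 0*(-1) = -8 + 0 = -8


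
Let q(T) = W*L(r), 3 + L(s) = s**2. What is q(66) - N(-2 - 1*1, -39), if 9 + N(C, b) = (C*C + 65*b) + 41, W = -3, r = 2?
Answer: 2491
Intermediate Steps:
N(C, b) = 32 + C**2 + 65*b (N(C, b) = -9 + ((C*C + 65*b) + 41) = -9 + ((C**2 + 65*b) + 41) = -9 + (41 + C**2 + 65*b) = 32 + C**2 + 65*b)
L(s) = -3 + s**2
q(T) = -3 (q(T) = -3*(-3 + 2**2) = -3*(-3 + 4) = -3*1 = -3)
q(66) - N(-2 - 1*1, -39) = -3 - (32 + (-2 - 1*1)**2 + 65*(-39)) = -3 - (32 + (-2 - 1)**2 - 2535) = -3 - (32 + (-3)**2 - 2535) = -3 - (32 + 9 - 2535) = -3 - 1*(-2494) = -3 + 2494 = 2491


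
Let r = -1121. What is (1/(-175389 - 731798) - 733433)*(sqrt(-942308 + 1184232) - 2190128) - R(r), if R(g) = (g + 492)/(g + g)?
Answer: 3267099570779041712049/2033913254 - 1330721765944*sqrt(60481)/907187 ≈ 1.6060e+12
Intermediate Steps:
R(g) = (492 + g)/(2*g) (R(g) = (492 + g)/((2*g)) = (492 + g)*(1/(2*g)) = (492 + g)/(2*g))
(1/(-175389 - 731798) - 733433)*(sqrt(-942308 + 1184232) - 2190128) - R(r) = (1/(-175389 - 731798) - 733433)*(sqrt(-942308 + 1184232) - 2190128) - (492 - 1121)/(2*(-1121)) = (1/(-907187) - 733433)*(sqrt(241924) - 2190128) - (-1)*(-629)/(2*1121) = (-1/907187 - 733433)*(2*sqrt(60481) - 2190128) - 1*629/2242 = -665360882972*(-2190128 + 2*sqrt(60481))/907187 - 629/2242 = (1457225499901700416/907187 - 1330721765944*sqrt(60481)/907187) - 629/2242 = 3267099570779041712049/2033913254 - 1330721765944*sqrt(60481)/907187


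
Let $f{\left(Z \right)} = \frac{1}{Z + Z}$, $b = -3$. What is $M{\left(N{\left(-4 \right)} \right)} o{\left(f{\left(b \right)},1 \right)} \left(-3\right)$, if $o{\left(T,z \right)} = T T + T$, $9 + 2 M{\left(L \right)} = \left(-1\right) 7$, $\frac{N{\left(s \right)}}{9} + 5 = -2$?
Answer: $- \frac{10}{3} \approx -3.3333$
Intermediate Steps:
$N{\left(s \right)} = -63$ ($N{\left(s \right)} = -45 + 9 \left(-2\right) = -45 - 18 = -63$)
$M{\left(L \right)} = -8$ ($M{\left(L \right)} = - \frac{9}{2} + \frac{\left(-1\right) 7}{2} = - \frac{9}{2} + \frac{1}{2} \left(-7\right) = - \frac{9}{2} - \frac{7}{2} = -8$)
$f{\left(Z \right)} = \frac{1}{2 Z}$
$o{\left(T,z \right)} = T + T^{2}$ ($o{\left(T,z \right)} = T^{2} + T = T + T^{2}$)
$M{\left(N{\left(-4 \right)} \right)} o{\left(f{\left(b \right)},1 \right)} \left(-3\right) = - 8 \frac{1}{2 \left(-3\right)} \left(1 + \frac{1}{2 \left(-3\right)}\right) \left(-3\right) = - 8 \cdot \frac{1}{2} \left(- \frac{1}{3}\right) \left(1 + \frac{1}{2} \left(- \frac{1}{3}\right)\right) \left(-3\right) = - 8 \left(- \frac{1 - \frac{1}{6}}{6}\right) \left(-3\right) = - 8 \left(\left(- \frac{1}{6}\right) \frac{5}{6}\right) \left(-3\right) = \left(-8\right) \left(- \frac{5}{36}\right) \left(-3\right) = \frac{10}{9} \left(-3\right) = - \frac{10}{3}$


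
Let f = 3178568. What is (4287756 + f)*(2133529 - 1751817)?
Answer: 2849985466688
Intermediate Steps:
(4287756 + f)*(2133529 - 1751817) = (4287756 + 3178568)*(2133529 - 1751817) = 7466324*381712 = 2849985466688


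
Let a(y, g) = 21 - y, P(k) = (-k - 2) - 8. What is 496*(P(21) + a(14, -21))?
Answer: -11904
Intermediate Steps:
P(k) = -10 - k (P(k) = (-2 - k) - 8 = -10 - k)
496*(P(21) + a(14, -21)) = 496*((-10 - 1*21) + (21 - 1*14)) = 496*((-10 - 21) + (21 - 14)) = 496*(-31 + 7) = 496*(-24) = -11904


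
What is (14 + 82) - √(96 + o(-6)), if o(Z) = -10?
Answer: 96 - √86 ≈ 86.726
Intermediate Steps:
(14 + 82) - √(96 + o(-6)) = (14 + 82) - √(96 - 10) = 96 - √86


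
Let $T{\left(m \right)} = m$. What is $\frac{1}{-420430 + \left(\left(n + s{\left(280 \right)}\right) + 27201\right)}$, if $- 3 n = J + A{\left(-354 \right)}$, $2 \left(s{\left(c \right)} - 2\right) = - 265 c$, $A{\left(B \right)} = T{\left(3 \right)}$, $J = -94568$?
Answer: $- \frac{3}{1196416} \approx -2.5075 \cdot 10^{-6}$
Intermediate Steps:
$A{\left(B \right)} = 3$
$s{\left(c \right)} = 2 - \frac{265 c}{2}$ ($s{\left(c \right)} = 2 + \frac{\left(-265\right) c}{2} = 2 - \frac{265 c}{2}$)
$n = \frac{94565}{3}$ ($n = - \frac{-94568 + 3}{3} = \left(- \frac{1}{3}\right) \left(-94565\right) = \frac{94565}{3} \approx 31522.0$)
$\frac{1}{-420430 + \left(\left(n + s{\left(280 \right)}\right) + 27201\right)} = \frac{1}{-420430 + \left(\left(\frac{94565}{3} + \left(2 - 37100\right)\right) + 27201\right)} = \frac{1}{-420430 + \left(\left(\frac{94565}{3} - 37098\right) + 27201\right)} = \frac{1}{-420430 + \left(- \frac{16729}{3} + 27201\right)} = \frac{1}{-420430 + \frac{64874}{3}} = \frac{1}{- \frac{1196416}{3}} = - \frac{3}{1196416}$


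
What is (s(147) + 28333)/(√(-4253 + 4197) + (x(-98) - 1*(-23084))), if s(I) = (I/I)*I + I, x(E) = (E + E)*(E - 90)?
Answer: 428918341/897961170 - 28627*I*√14/1795922340 ≈ 0.47766 - 5.9642e-5*I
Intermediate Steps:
x(E) = 2*E*(-90 + E) (x(E) = (2*E)*(-90 + E) = 2*E*(-90 + E))
s(I) = 2*I (s(I) = 1*I + I = I + I = 2*I)
(s(147) + 28333)/(√(-4253 + 4197) + (x(-98) - 1*(-23084))) = (2*147 + 28333)/(√(-4253 + 4197) + (2*(-98)*(-90 - 98) - 1*(-23084))) = (294 + 28333)/(√(-56) + (2*(-98)*(-188) + 23084)) = 28627/(2*I*√14 + (36848 + 23084)) = 28627/(2*I*√14 + 59932) = 28627/(59932 + 2*I*√14)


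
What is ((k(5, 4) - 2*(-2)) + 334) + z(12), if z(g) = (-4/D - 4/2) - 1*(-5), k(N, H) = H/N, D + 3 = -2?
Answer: 1713/5 ≈ 342.60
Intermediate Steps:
D = -5 (D = -3 - 2 = -5)
z(g) = 19/5 (z(g) = (-4/(-5) - 4/2) - 1*(-5) = (-4*(-⅕) - 4*½) + 5 = (⅘ - 2) + 5 = -6/5 + 5 = 19/5)
((k(5, 4) - 2*(-2)) + 334) + z(12) = ((4/5 - 2*(-2)) + 334) + 19/5 = ((4*(⅕) + 4) + 334) + 19/5 = ((⅘ + 4) + 334) + 19/5 = (24/5 + 334) + 19/5 = 1694/5 + 19/5 = 1713/5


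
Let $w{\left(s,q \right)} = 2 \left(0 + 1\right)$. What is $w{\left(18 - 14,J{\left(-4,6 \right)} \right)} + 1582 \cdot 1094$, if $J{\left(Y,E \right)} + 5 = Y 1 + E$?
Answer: $1730710$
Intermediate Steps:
$J{\left(Y,E \right)} = -5 + E + Y$ ($J{\left(Y,E \right)} = -5 + \left(Y 1 + E\right) = -5 + \left(Y + E\right) = -5 + \left(E + Y\right) = -5 + E + Y$)
$w{\left(s,q \right)} = 2$ ($w{\left(s,q \right)} = 2 \cdot 1 = 2$)
$w{\left(18 - 14,J{\left(-4,6 \right)} \right)} + 1582 \cdot 1094 = 2 + 1582 \cdot 1094 = 2 + 1730708 = 1730710$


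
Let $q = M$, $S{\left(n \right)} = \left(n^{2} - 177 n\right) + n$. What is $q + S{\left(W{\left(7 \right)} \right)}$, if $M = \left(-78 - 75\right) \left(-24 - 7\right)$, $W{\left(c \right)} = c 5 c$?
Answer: $21648$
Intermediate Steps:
$W{\left(c \right)} = 5 c^{2}$ ($W{\left(c \right)} = 5 c c = 5 c^{2}$)
$S{\left(n \right)} = n^{2} - 176 n$
$M = 4743$ ($M = - 153 \left(-24 - 7\right) = \left(-153\right) \left(-31\right) = 4743$)
$q = 4743$
$q + S{\left(W{\left(7 \right)} \right)} = 4743 + 5 \cdot 7^{2} \left(-176 + 5 \cdot 7^{2}\right) = 4743 + 5 \cdot 49 \left(-176 + 5 \cdot 49\right) = 4743 + 245 \left(-176 + 245\right) = 4743 + 245 \cdot 69 = 4743 + 16905 = 21648$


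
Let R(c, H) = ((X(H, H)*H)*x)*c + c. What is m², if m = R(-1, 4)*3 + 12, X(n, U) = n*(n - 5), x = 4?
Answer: 40401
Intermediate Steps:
X(n, U) = n*(-5 + n)
R(c, H) = c + 4*c*H²*(-5 + H) (R(c, H) = (((H*(-5 + H))*H)*4)*c + c = ((H²*(-5 + H))*4)*c + c = (4*H²*(-5 + H))*c + c = 4*c*H²*(-5 + H) + c = c + 4*c*H²*(-5 + H))
m = 201 (m = -(1 + 4*4²*(-5 + 4))*3 + 12 = -(1 + 4*16*(-1))*3 + 12 = -(1 - 64)*3 + 12 = -1*(-63)*3 + 12 = 63*3 + 12 = 189 + 12 = 201)
m² = 201² = 40401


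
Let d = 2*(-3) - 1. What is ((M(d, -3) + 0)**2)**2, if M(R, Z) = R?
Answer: 2401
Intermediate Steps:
d = -7 (d = -6 - 1 = -7)
((M(d, -3) + 0)**2)**2 = ((-7 + 0)**2)**2 = ((-7)**2)**2 = 49**2 = 2401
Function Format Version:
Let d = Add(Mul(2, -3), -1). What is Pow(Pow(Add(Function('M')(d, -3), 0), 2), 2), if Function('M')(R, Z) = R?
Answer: 2401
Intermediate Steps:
d = -7 (d = Add(-6, -1) = -7)
Pow(Pow(Add(Function('M')(d, -3), 0), 2), 2) = Pow(Pow(Add(-7, 0), 2), 2) = Pow(Pow(-7, 2), 2) = Pow(49, 2) = 2401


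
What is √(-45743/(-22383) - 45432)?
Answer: I*√2528927619231/7461 ≈ 213.14*I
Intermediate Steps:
√(-45743/(-22383) - 45432) = √(-45743*(-1/22383) - 45432) = √(45743/22383 - 45432) = √(-1016858713/22383) = I*√2528927619231/7461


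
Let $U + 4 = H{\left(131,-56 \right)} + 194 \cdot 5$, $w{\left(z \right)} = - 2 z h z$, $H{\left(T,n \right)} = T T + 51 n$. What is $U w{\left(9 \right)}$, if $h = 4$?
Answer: $-9895608$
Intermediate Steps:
$H{\left(T,n \right)} = T^{2} + 51 n$
$w{\left(z \right)} = - 8 z^{2}$ ($w{\left(z \right)} = - 2 z 4 z = - 2 \cdot 4 z z = - 2 \cdot 4 z^{2} = - 8 z^{2}$)
$U = 15271$ ($U = -4 + \left(\left(131^{2} + 51 \left(-56\right)\right) + 194 \cdot 5\right) = -4 + \left(\left(17161 - 2856\right) + 970\right) = -4 + \left(14305 + 970\right) = -4 + 15275 = 15271$)
$U w{\left(9 \right)} = 15271 \left(- 8 \cdot 9^{2}\right) = 15271 \left(\left(-8\right) 81\right) = 15271 \left(-648\right) = -9895608$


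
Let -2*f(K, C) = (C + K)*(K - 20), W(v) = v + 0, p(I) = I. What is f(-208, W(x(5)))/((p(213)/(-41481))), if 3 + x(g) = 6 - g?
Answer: 331018380/71 ≈ 4.6622e+6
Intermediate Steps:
x(g) = 3 - g (x(g) = -3 + (6 - g) = 3 - g)
W(v) = v
f(K, C) = -(-20 + K)*(C + K)/2 (f(K, C) = -(C + K)*(K - 20)/2 = -(C + K)*(-20 + K)/2 = -(-20 + K)*(C + K)/2)
f(-208, W(x(5)))/((p(213)/(-41481))) = (10*(3 - 1*5) + 10*(-208) - ½*(-208)² - ½*(3 - 1*5)*(-208))/((213/(-41481))) = (10*(3 - 5) - 2080 - ½*43264 - ½*(3 - 5)*(-208))/((213*(-1/41481))) = (10*(-2) - 2080 - 21632 - ½*(-2)*(-208))/(-71/13827) = (-20 - 2080 - 21632 - 208)*(-13827/71) = -23940*(-13827/71) = 331018380/71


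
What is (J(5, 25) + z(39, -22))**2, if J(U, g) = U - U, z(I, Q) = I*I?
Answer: 2313441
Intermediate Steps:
z(I, Q) = I**2
J(U, g) = 0
(J(5, 25) + z(39, -22))**2 = (0 + 39**2)**2 = (0 + 1521)**2 = 1521**2 = 2313441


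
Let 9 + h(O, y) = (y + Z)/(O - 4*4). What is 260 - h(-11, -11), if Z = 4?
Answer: 7256/27 ≈ 268.74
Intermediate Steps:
h(O, y) = -9 + (4 + y)/(-16 + O) (h(O, y) = -9 + (y + 4)/(O - 4*4) = -9 + (4 + y)/(O - 16) = -9 + (4 + y)/(-16 + O))
260 - h(-11, -11) = 260 - (148 - 11 - 9*(-11))/(-16 - 11) = 260 - (148 - 11 + 99)/(-27) = 260 - (-1)*236/27 = 260 - 1*(-236/27) = 260 + 236/27 = 7256/27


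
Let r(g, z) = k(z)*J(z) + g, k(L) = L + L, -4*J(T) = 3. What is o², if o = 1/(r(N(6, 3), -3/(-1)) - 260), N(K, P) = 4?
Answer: 4/271441 ≈ 1.4736e-5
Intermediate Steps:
J(T) = -¾ (J(T) = -¼*3 = -¾)
k(L) = 2*L
r(g, z) = g - 3*z/2 (r(g, z) = (2*z)*(-¾) + g = -3*z/2 + g = g - 3*z/2)
o = -2/521 (o = 1/((4 - (-9)/(2*(-1))) - 260) = 1/((4 - (-9)*(-1)/2) - 260) = 1/((4 - 3/2*3) - 260) = 1/((4 - 9/2) - 260) = 1/(-½ - 260) = 1/(-521/2) = -2/521 ≈ -0.0038388)
o² = (-2/521)² = 4/271441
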